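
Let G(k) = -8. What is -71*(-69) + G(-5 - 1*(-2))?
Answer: 4891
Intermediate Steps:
-71*(-69) + G(-5 - 1*(-2)) = -71*(-69) - 8 = 4899 - 8 = 4891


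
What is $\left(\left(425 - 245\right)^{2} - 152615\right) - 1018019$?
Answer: $-1138234$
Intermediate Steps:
$\left(\left(425 - 245\right)^{2} - 152615\right) - 1018019 = \left(180^{2} - 152615\right) - 1018019 = \left(32400 - 152615\right) - 1018019 = -120215 - 1018019 = -1138234$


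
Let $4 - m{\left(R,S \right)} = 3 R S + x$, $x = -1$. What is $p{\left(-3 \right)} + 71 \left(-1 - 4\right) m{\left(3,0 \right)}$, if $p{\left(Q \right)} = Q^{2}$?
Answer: $-1766$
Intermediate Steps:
$m{\left(R,S \right)} = 5 - 3 R S$ ($m{\left(R,S \right)} = 4 - \left(3 R S - 1\right) = 4 - \left(-1 + 3 R S\right) = 5 - 3 R S$)
$p{\left(-3 \right)} + 71 \left(-1 - 4\right) m{\left(3,0 \right)} = \left(-3\right)^{2} + 71 \left(-1 - 4\right) \left(5 - 9 \cdot 0\right) = 9 + 71 \left(- 5 \left(5 + 0\right)\right) = 9 + 71 \left(\left(-5\right) 5\right) = 9 + 71 \left(-25\right) = 9 - 1775 = -1766$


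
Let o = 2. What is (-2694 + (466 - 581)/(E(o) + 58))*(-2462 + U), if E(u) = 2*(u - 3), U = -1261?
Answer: 562094817/56 ≈ 1.0037e+7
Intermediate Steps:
E(u) = -6 + 2*u (E(u) = 2*(-3 + u) = -6 + 2*u)
(-2694 + (466 - 581)/(E(o) + 58))*(-2462 + U) = (-2694 + (466 - 581)/((-6 + 2*2) + 58))*(-2462 - 1261) = (-2694 - 115/((-6 + 4) + 58))*(-3723) = (-2694 - 115/(-2 + 58))*(-3723) = (-2694 - 115/56)*(-3723) = -150979/56*(-3723) = 562094817/56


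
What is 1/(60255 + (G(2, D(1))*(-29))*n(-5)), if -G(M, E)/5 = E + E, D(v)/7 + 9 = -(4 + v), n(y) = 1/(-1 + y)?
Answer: 3/194975 ≈ 1.5387e-5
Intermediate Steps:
D(v) = -91 - 7*v (D(v) = -63 + 7*(-(4 + v)) = -63 + 7*(-4 - v) = -63 + (-28 - 7*v) = -91 - 7*v)
G(M, E) = -10*E (G(M, E) = -5*(E + E) = -10*E)
1/(60255 + (G(2, D(1))*(-29))*n(-5)) = 1/(60255 + (-10*(-91 - 7*1)*(-29))/(-1 - 5)) = 1/(60255 + (-10*(-91 - 7)*(-29))/(-6)) = 1/(60255 + (-10*(-98)*(-29))*(-1/6)) = 1/(60255 + (980*(-29))*(-1/6)) = 1/(60255 - 28420*(-1/6)) = 1/(60255 + 14210/3) = 1/(194975/3) = 3/194975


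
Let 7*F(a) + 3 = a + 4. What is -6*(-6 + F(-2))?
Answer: 258/7 ≈ 36.857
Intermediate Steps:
F(a) = ⅐ + a/7 (F(a) = -3/7 + (a + 4)/7 = -3/7 + (4 + a)/7 = -3/7 + (4/7 + a/7) = ⅐ + a/7)
-6*(-6 + F(-2)) = -6*(-6 + (⅐ + (⅐)*(-2))) = -6*(-6 + (⅐ - 2/7)) = -6*(-6 - ⅐) = -6*(-43/7) = 258/7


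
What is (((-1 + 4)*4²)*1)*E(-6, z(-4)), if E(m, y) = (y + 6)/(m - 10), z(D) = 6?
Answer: -36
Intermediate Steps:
E(m, y) = (6 + y)/(-10 + m)
(((-1 + 4)*4²)*1)*E(-6, z(-4)) = (((-1 + 4)*4²)*1)*((6 + 6)/(-10 - 6)) = ((3*16)*1)*(12/(-16)) = (48*1)*(-1/16*12) = 48*(-¾) = -36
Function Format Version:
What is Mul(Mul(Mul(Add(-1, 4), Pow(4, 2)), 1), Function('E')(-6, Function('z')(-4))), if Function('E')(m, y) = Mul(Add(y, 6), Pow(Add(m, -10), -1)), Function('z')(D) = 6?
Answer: -36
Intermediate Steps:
Function('E')(m, y) = Mul(Pow(Add(-10, m), -1), Add(6, y)) (Function('E')(m, y) = Mul(Add(6, y), Pow(Add(-10, m), -1)) = Mul(Pow(Add(-10, m), -1), Add(6, y)))
Mul(Mul(Mul(Add(-1, 4), Pow(4, 2)), 1), Function('E')(-6, Function('z')(-4))) = Mul(Mul(Mul(Add(-1, 4), Pow(4, 2)), 1), Mul(Pow(Add(-10, -6), -1), Add(6, 6))) = Mul(Mul(Mul(3, 16), 1), Mul(Pow(-16, -1), 12)) = Mul(Mul(48, 1), Mul(Rational(-1, 16), 12)) = Mul(48, Rational(-3, 4)) = -36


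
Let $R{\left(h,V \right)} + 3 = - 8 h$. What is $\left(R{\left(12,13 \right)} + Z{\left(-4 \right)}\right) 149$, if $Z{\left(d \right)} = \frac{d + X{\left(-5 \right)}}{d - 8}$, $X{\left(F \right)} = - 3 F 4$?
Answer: $- \frac{46339}{3} \approx -15446.0$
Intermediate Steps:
$X{\left(F \right)} = - 12 F$
$Z{\left(d \right)} = \frac{60 + d}{-8 + d}$ ($Z{\left(d \right)} = \frac{d - -60}{d - 8} = \frac{d + 60}{-8 + d} = \frac{60 + d}{-8 + d}$)
$R{\left(h,V \right)} = -3 - 8 h$
$\left(R{\left(12,13 \right)} + Z{\left(-4 \right)}\right) 149 = \left(\left(-3 - 96\right) + \frac{60 - 4}{-8 - 4}\right) 149 = \left(\left(-3 - 96\right) + \frac{1}{-12} \cdot 56\right) 149 = \left(-99 - \frac{14}{3}\right) 149 = \left(- \frac{311}{3}\right) 149 = - \frac{46339}{3}$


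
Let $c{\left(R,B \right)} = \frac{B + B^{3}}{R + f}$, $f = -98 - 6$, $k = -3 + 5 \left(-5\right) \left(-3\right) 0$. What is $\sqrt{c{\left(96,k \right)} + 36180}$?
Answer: $\frac{\sqrt{144735}}{2} \approx 190.22$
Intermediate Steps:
$k = -3$ ($k = -3 + 5 \cdot 15 \cdot 0 = -3 + 5 \cdot 0 = -3 + 0 = -3$)
$f = -104$
$c{\left(R,B \right)} = \frac{B + B^{3}}{-104 + R}$ ($c{\left(R,B \right)} = \frac{B + B^{3}}{R - 104} = \frac{B + B^{3}}{-104 + R}$)
$\sqrt{c{\left(96,k \right)} + 36180} = \sqrt{\frac{-3 + \left(-3\right)^{3}}{-104 + 96} + 36180} = \sqrt{\frac{-3 - 27}{-8} + 36180} = \sqrt{\left(- \frac{1}{8}\right) \left(-30\right) + 36180} = \sqrt{\frac{15}{4} + 36180} = \sqrt{\frac{144735}{4}} = \frac{\sqrt{144735}}{2}$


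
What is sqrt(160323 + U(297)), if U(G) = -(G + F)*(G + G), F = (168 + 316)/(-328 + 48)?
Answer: 2*I*sqrt(4614645)/35 ≈ 122.75*I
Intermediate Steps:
F = -121/70 (F = 484/(-280) = 484*(-1/280) = -121/70 ≈ -1.7286)
U(G) = -2*G*(-121/70 + G) (U(G) = -(G - 121/70)*(G + G) = -(-121/70 + G)*2*G = -2*G*(-121/70 + G))
sqrt(160323 + U(297)) = sqrt(160323 + (1/35)*297*(121 - 70*297)) = sqrt(160323 + (1/35)*297*(121 - 20790)) = sqrt(160323 + (1/35)*297*(-20669)) = sqrt(160323 - 6138693/35) = sqrt(-527388/35) = 2*I*sqrt(4614645)/35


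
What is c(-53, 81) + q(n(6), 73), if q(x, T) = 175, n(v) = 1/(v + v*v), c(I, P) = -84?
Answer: 91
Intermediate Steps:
n(v) = 1/(v + v²)
c(-53, 81) + q(n(6), 73) = -84 + 175 = 91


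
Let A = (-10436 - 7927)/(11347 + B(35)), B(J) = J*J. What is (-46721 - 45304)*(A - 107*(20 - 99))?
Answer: -9777909594825/12572 ≈ -7.7775e+8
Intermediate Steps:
B(J) = J**2
A = -18363/12572 (A = (-10436 - 7927)/(11347 + 35**2) = -18363/(11347 + 1225) = -18363/12572 ≈ -1.4606)
(-46721 - 45304)*(A - 107*(20 - 99)) = (-46721 - 45304)*(-18363/12572 - 107*(20 - 99)) = -92025*(-18363/12572 - 107*(-79)) = -92025*(-18363/12572 + 8453) = -92025*106252753/12572 = -9777909594825/12572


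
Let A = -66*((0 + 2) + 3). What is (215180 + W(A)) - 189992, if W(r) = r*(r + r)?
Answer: 242988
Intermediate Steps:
A = -330 (A = -66*(2 + 3) = -66*5 = -330)
W(r) = 2*r² (W(r) = r*(2*r) = 2*r²)
(215180 + W(A)) - 189992 = (215180 + 2*(-330)²) - 189992 = (215180 + 2*108900) - 189992 = (215180 + 217800) - 189992 = 432980 - 189992 = 242988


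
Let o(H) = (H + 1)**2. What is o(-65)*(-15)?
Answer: -61440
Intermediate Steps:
o(H) = (1 + H)**2
o(-65)*(-15) = (1 - 65)**2*(-15) = (-64)**2*(-15) = 4096*(-15) = -61440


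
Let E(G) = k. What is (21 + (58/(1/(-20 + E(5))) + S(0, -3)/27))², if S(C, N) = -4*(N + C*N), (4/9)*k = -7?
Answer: 1364341969/324 ≈ 4.2109e+6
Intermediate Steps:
k = -63/4 (k = (9/4)*(-7) = -63/4 ≈ -15.750)
E(G) = -63/4
S(C, N) = -4*N - 4*C*N
(21 + (58/(1/(-20 + E(5))) + S(0, -3)/27))² = (21 + (58/(1/(-20 - 63/4)) - 4*(-3)*(1 + 0)/27))² = (21 + (58/(1/(-143/4)) - 4*(-3)*1*(1/27)))² = (21 + (58/(-4/143) + 12*(1/27)))² = (21 + (58*(-143/4) + 4/9))² = (21 + (-4147/2 + 4/9))² = (21 - 37315/18)² = (-36937/18)² = 1364341969/324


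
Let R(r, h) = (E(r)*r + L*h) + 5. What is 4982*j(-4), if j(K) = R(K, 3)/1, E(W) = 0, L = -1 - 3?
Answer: -34874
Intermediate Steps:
L = -4
R(r, h) = 5 - 4*h (R(r, h) = (0*r - 4*h) + 5 = (0 - 4*h) + 5 = -4*h + 5 = 5 - 4*h)
j(K) = -7 (j(K) = (5 - 4*3)/1 = (5 - 12)*1 = -7*1 = -7)
4982*j(-4) = 4982*(-7) = -34874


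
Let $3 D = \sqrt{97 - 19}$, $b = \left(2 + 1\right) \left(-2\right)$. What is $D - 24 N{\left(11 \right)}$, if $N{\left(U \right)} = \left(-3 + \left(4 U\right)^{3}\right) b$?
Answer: $12266064 + \frac{\sqrt{78}}{3} \approx 1.2266 \cdot 10^{7}$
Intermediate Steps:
$b = -6$ ($b = 3 \left(-2\right) = -6$)
$D = \frac{\sqrt{78}}{3}$ ($D = \frac{\sqrt{97 - 19}}{3} = \frac{\sqrt{78}}{3} \approx 2.9439$)
$N{\left(U \right)} = 18 - 384 U^{3}$ ($N{\left(U \right)} = \left(-3 + \left(4 U\right)^{3}\right) \left(-6\right) = \left(-3 + 64 U^{3}\right) \left(-6\right) = 18 - 384 U^{3}$)
$D - 24 N{\left(11 \right)} = \frac{\sqrt{78}}{3} - 24 \left(18 - 384 \cdot 11^{3}\right) = \frac{\sqrt{78}}{3} - 24 \left(18 - 511104\right) = \frac{\sqrt{78}}{3} - -12266064 = \frac{\sqrt{78}}{3} + 12266064 = 12266064 + \frac{\sqrt{78}}{3}$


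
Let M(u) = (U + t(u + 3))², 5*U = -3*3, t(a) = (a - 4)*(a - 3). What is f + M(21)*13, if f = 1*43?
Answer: 56840728/25 ≈ 2.2736e+6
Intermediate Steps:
t(a) = (-4 + a)*(-3 + a)
f = 43
U = -9/5 (U = (-3*3)/5 = (⅕)*(-9) = -9/5 ≈ -1.8000)
M(u) = (-54/5 + (3 + u)² - 7*u)² (M(u) = (-9/5 + (12 + (u + 3)² - 7*(u + 3)))² = (-9/5 + (12 + (3 + u)² - 7*(3 + u)))² = (-9/5 + (12 + (3 + u)² + (-21 - 7*u)))² = (-9/5 + (-9 + (3 + u)² - 7*u))² = (-54/5 + (3 + u)² - 7*u)²)
f + M(21)*13 = 43 + ((-54 - 35*21 + 5*(3 + 21)²)²/25)*13 = 43 + ((-54 - 735 + 5*24²)²/25)*13 = 43 + ((-54 - 735 + 5*576)²/25)*13 = 43 + ((-54 - 735 + 2880)²/25)*13 = 43 + ((1/25)*2091²)*13 = 43 + ((1/25)*4372281)*13 = 43 + (4372281/25)*13 = 43 + 56839653/25 = 56840728/25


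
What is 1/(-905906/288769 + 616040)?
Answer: 288769/177892348854 ≈ 1.6233e-6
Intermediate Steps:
1/(-905906/288769 + 616040) = 1/(177892348854/288769) = 288769/177892348854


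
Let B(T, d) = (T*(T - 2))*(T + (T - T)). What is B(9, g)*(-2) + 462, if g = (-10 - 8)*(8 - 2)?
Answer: -672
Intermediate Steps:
g = -108 (g = -18*6 = -108)
B(T, d) = T²*(-2 + T) (B(T, d) = (T*(-2 + T))*(T + 0) = (T*(-2 + T))*T = T²*(-2 + T))
B(9, g)*(-2) + 462 = (9²*(-2 + 9))*(-2) + 462 = (81*7)*(-2) + 462 = 567*(-2) + 462 = -1134 + 462 = -672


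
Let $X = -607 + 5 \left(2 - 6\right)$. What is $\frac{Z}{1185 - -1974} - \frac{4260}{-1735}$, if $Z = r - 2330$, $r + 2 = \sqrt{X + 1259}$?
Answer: $\frac{1882264}{1096173} + \frac{2 \sqrt{158}}{3159} \approx 1.7251$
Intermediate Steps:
$X = -627$ ($X = -607 + 5 \left(-4\right) = -607 - 20 = -627$)
$r = -2 + 2 \sqrt{158}$ ($r = -2 + \sqrt{-627 + 1259} = -2 + \sqrt{632} = -2 + 2 \sqrt{158} \approx 23.14$)
$Z = -2332 + 2 \sqrt{158}$ ($Z = \left(-2 + 2 \sqrt{158}\right) - 2330 = -2332 + 2 \sqrt{158} \approx -2306.9$)
$\frac{Z}{1185 - -1974} - \frac{4260}{-1735} = \frac{-2332 + 2 \sqrt{158}}{1185 - -1974} - \frac{4260}{-1735} = \frac{-2332 + 2 \sqrt{158}}{1185 + 1974} - - \frac{852}{347} = \frac{-2332 + 2 \sqrt{158}}{3159} + \frac{852}{347} = \left(-2332 + 2 \sqrt{158}\right) \frac{1}{3159} + \frac{852}{347} = \left(- \frac{2332}{3159} + \frac{2 \sqrt{158}}{3159}\right) + \frac{852}{347} = \frac{1882264}{1096173} + \frac{2 \sqrt{158}}{3159}$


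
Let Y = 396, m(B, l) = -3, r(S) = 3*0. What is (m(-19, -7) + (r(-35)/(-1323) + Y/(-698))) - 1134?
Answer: -397011/349 ≈ -1137.6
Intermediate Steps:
r(S) = 0
(m(-19, -7) + (r(-35)/(-1323) + Y/(-698))) - 1134 = (-3 + (0/(-1323) + 396/(-698))) - 1134 = (-3 + (0*(-1/1323) + 396*(-1/698))) - 1134 = (-3 + (0 - 198/349)) - 1134 = (-3 - 198/349) - 1134 = -1245/349 - 1134 = -397011/349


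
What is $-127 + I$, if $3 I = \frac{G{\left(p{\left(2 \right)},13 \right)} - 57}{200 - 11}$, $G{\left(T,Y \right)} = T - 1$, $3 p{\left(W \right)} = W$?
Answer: $- \frac{216199}{1701} \approx -127.1$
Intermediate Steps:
$p{\left(W \right)} = \frac{W}{3}$
$G{\left(T,Y \right)} = -1 + T$
$I = - \frac{172}{1701}$ ($I = \frac{\left(\left(-1 + \frac{1}{3} \cdot 2\right) - 57\right) \frac{1}{200 - 11}}{3} = \frac{\left(\left(-1 + \frac{2}{3}\right) - 57\right) \frac{1}{189}}{3} = \frac{\left(- \frac{1}{3} - 57\right) \frac{1}{189}}{3} = \frac{\left(- \frac{172}{3}\right) \frac{1}{189}}{3} = \frac{1}{3} \left(- \frac{172}{567}\right) = - \frac{172}{1701} \approx -0.10112$)
$-127 + I = -127 - \frac{172}{1701} = - \frac{216199}{1701}$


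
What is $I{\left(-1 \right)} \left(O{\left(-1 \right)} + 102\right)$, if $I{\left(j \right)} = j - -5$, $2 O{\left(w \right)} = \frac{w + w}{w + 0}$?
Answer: $412$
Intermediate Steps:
$O{\left(w \right)} = 1$ ($O{\left(w \right)} = \frac{\left(w + w\right) \frac{1}{w + 0}}{2} = \frac{2 w \frac{1}{w}}{2} = \frac{1}{2} \cdot 2 = 1$)
$I{\left(j \right)} = 5 + j$ ($I{\left(j \right)} = j + 5 = 5 + j$)
$I{\left(-1 \right)} \left(O{\left(-1 \right)} + 102\right) = \left(5 - 1\right) \left(1 + 102\right) = 4 \cdot 103 = 412$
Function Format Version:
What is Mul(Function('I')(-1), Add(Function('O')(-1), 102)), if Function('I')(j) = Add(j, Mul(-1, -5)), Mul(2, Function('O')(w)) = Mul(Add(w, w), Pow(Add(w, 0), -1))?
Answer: 412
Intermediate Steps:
Function('O')(w) = 1 (Function('O')(w) = Mul(Rational(1, 2), Mul(Add(w, w), Pow(Add(w, 0), -1))) = Mul(Rational(1, 2), Mul(Mul(2, w), Pow(w, -1))) = Mul(Rational(1, 2), 2) = 1)
Function('I')(j) = Add(5, j) (Function('I')(j) = Add(j, 5) = Add(5, j))
Mul(Function('I')(-1), Add(Function('O')(-1), 102)) = Mul(Add(5, -1), Add(1, 102)) = Mul(4, 103) = 412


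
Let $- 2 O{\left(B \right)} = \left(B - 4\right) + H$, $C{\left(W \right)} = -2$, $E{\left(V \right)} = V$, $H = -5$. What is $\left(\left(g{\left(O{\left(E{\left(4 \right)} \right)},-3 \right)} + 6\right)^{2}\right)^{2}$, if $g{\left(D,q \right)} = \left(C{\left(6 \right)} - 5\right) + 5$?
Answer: $256$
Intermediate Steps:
$O{\left(B \right)} = \frac{9}{2} - \frac{B}{2}$ ($O{\left(B \right)} = - \frac{\left(B - 4\right) - 5}{2} = - \frac{\left(-4 + B\right) - 5}{2} = - \frac{-9 + B}{2} = \frac{9}{2} - \frac{B}{2}$)
$g{\left(D,q \right)} = -2$ ($g{\left(D,q \right)} = \left(-2 - 5\right) + 5 = -7 + 5 = -2$)
$\left(\left(g{\left(O{\left(E{\left(4 \right)} \right)},-3 \right)} + 6\right)^{2}\right)^{2} = \left(\left(-2 + 6\right)^{2}\right)^{2} = \left(4^{2}\right)^{2} = 16^{2} = 256$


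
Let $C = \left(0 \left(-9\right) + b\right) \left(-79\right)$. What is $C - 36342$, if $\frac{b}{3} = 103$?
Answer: $-60753$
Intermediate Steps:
$b = 309$ ($b = 3 \cdot 103 = 309$)
$C = -24411$ ($C = \left(0 \left(-9\right) + 309\right) \left(-79\right) = \left(0 + 309\right) \left(-79\right) = 309 \left(-79\right) = -24411$)
$C - 36342 = -24411 - 36342 = -60753$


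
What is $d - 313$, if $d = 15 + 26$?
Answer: $-272$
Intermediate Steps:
$d = 41$
$d - 313 = 41 - 313 = -272$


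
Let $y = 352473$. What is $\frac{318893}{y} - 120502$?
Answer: $- \frac{42473382553}{352473} \approx -1.205 \cdot 10^{5}$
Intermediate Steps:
$\frac{318893}{y} - 120502 = \frac{318893}{352473} - 120502 = - \frac{42473382553}{352473}$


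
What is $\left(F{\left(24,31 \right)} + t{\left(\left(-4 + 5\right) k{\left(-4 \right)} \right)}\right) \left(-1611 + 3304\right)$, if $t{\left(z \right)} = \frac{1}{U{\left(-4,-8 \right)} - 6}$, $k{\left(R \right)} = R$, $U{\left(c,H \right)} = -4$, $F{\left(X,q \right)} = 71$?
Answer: $\frac{1200337}{10} \approx 1.2003 \cdot 10^{5}$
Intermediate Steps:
$t{\left(z \right)} = - \frac{1}{10}$ ($t{\left(z \right)} = \frac{1}{-4 - 6} = \frac{1}{-10} = - \frac{1}{10}$)
$\left(F{\left(24,31 \right)} + t{\left(\left(-4 + 5\right) k{\left(-4 \right)} \right)}\right) \left(-1611 + 3304\right) = \left(71 - \frac{1}{10}\right) \left(-1611 + 3304\right) = \frac{709}{10} \cdot 1693 = \frac{1200337}{10}$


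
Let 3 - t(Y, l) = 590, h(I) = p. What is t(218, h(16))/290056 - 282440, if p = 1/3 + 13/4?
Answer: -81923417227/290056 ≈ -2.8244e+5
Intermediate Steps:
p = 43/12 (p = 1*(⅓) + 13*(¼) = ⅓ + 13/4 = 43/12 ≈ 3.5833)
h(I) = 43/12
t(Y, l) = -587 (t(Y, l) = 3 - 1*590 = 3 - 590 = -587)
t(218, h(16))/290056 - 282440 = -587/290056 - 282440 = -81923417227/290056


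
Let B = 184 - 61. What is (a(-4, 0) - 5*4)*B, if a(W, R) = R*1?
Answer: -2460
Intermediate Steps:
a(W, R) = R
B = 123
(a(-4, 0) - 5*4)*B = (0 - 5*4)*123 = (0 - 20)*123 = -20*123 = -2460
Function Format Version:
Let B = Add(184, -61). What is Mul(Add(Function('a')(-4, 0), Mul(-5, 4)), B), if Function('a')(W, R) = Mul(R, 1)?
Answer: -2460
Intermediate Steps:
Function('a')(W, R) = R
B = 123
Mul(Add(Function('a')(-4, 0), Mul(-5, 4)), B) = Mul(Add(0, Mul(-5, 4)), 123) = Mul(Add(0, -20), 123) = Mul(-20, 123) = -2460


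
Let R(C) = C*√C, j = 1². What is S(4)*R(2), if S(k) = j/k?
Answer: √2/2 ≈ 0.70711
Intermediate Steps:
j = 1
R(C) = C^(3/2)
S(k) = 1/k
S(4)*R(2) = 2^(3/2)/4 = (2*√2)/4 = √2/2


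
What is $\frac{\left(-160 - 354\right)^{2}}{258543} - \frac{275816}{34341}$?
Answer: $- \frac{20745847084}{2959541721} \approx -7.0098$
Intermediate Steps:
$\frac{\left(-160 - 354\right)^{2}}{258543} - \frac{275816}{34341} = \left(-514\right)^{2} \cdot \frac{1}{258543} - \frac{275816}{34341} = 264196 \cdot \frac{1}{258543} - \frac{275816}{34341} = \frac{264196}{258543} - \frac{275816}{34341} = - \frac{20745847084}{2959541721}$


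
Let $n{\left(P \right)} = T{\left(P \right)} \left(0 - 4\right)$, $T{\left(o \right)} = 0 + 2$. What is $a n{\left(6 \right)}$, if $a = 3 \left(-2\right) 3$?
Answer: $144$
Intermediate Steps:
$T{\left(o \right)} = 2$
$n{\left(P \right)} = -8$ ($n{\left(P \right)} = 2 \left(0 - 4\right) = 2 \left(-4\right) = -8$)
$a = -18$ ($a = \left(-6\right) 3 = -18$)
$a n{\left(6 \right)} = \left(-18\right) \left(-8\right) = 144$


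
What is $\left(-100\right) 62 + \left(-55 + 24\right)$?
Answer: $-6231$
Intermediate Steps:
$\left(-100\right) 62 + \left(-55 + 24\right) = -6200 - 31 = -6231$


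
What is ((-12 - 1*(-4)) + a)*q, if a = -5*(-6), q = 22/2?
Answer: 242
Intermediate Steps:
q = 11 (q = 22*(1/2) = 11)
a = 30
((-12 - 1*(-4)) + a)*q = ((-12 - 1*(-4)) + 30)*11 = ((-12 + 4) + 30)*11 = (-8 + 30)*11 = 22*11 = 242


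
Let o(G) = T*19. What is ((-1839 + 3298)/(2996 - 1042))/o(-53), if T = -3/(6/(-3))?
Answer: 1459/55689 ≈ 0.026199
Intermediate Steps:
T = 3/2 (T = -3/(6*(-1/3)) = -3/(-2) = -3*(-1/2) = 3/2 ≈ 1.5000)
o(G) = 57/2 (o(G) = (3/2)*19 = 57/2)
((-1839 + 3298)/(2996 - 1042))/o(-53) = ((-1839 + 3298)/(2996 - 1042))/(57/2) = (1459/1954)*(2/57) = 1459/55689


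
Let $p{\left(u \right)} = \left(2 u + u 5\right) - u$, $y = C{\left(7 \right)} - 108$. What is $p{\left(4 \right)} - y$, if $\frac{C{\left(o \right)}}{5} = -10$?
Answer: $182$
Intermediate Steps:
$C{\left(o \right)} = -50$ ($C{\left(o \right)} = 5 \left(-10\right) = -50$)
$y = -158$ ($y = -50 - 108 = -158$)
$p{\left(u \right)} = 6 u$ ($p{\left(u \right)} = \left(2 u + 5 u\right) - u = 7 u - u = 6 u$)
$p{\left(4 \right)} - y = 6 \cdot 4 - -158 = 24 + 158 = 182$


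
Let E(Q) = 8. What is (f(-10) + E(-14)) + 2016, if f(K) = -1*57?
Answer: 1967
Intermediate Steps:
f(K) = -57
(f(-10) + E(-14)) + 2016 = (-57 + 8) + 2016 = -49 + 2016 = 1967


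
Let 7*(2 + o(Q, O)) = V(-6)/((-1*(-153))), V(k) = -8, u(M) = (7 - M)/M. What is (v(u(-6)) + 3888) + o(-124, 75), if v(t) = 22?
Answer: 4185460/1071 ≈ 3908.0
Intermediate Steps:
u(M) = (7 - M)/M
o(Q, O) = -2150/1071 (o(Q, O) = -2 + (-8/((-1*(-153))))/7 = -2 + (-8/153)/7 = -2 + (-8*1/153)/7 = -2 + (⅐)*(-8/153) = -2 - 8/1071 = -2150/1071)
(v(u(-6)) + 3888) + o(-124, 75) = (22 + 3888) - 2150/1071 = 3910 - 2150/1071 = 4185460/1071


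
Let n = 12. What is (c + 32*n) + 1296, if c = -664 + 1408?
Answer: 2424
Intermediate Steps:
c = 744
(c + 32*n) + 1296 = (744 + 32*12) + 1296 = (744 + 384) + 1296 = 1128 + 1296 = 2424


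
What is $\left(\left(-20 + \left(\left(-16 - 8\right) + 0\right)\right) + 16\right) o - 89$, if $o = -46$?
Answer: $1199$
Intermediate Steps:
$\left(\left(-20 + \left(\left(-16 - 8\right) + 0\right)\right) + 16\right) o - 89 = \left(\left(-20 + \left(\left(-16 - 8\right) + 0\right)\right) + 16\right) \left(-46\right) - 89 = \left(\left(-20 + \left(-24 + 0\right)\right) + 16\right) \left(-46\right) - 89 = \left(\left(-20 - 24\right) + 16\right) \left(-46\right) - 89 = \left(-44 + 16\right) \left(-46\right) - 89 = \left(-28\right) \left(-46\right) - 89 = 1288 - 89 = 1199$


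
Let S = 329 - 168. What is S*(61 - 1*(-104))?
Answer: 26565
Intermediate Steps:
S = 161
S*(61 - 1*(-104)) = 161*(61 - 1*(-104)) = 161*(61 + 104) = 161*165 = 26565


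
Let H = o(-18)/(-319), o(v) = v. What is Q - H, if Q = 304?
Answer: 96958/319 ≈ 303.94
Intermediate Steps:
H = 18/319 (H = -18/(-319) = -18*(-1/319) = 18/319 ≈ 0.056426)
Q - H = 304 - 1*18/319 = 304 - 18/319 = 96958/319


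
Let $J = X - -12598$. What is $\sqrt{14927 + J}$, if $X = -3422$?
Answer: $\sqrt{24103} \approx 155.25$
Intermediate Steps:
$J = 9176$ ($J = -3422 - -12598 = -3422 + 12598 = 9176$)
$\sqrt{14927 + J} = \sqrt{14927 + 9176} = \sqrt{24103}$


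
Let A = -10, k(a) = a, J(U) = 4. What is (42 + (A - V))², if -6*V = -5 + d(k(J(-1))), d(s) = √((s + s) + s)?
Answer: 34981/36 + 187*√3/9 ≈ 1007.7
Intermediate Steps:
d(s) = √3*√s (d(s) = √(2*s + s) = √(3*s) = √3*√s)
V = ⅚ - √3/3 (V = -(-5 + √3*√4)/6 = -(-5 + √3*2)/6 = -(-5 + 2*√3)/6 = ⅚ - √3/3 ≈ 0.25598)
(42 + (A - V))² = (42 + (-10 - (⅚ - √3/3)))² = (42 + (-10 + (-⅚ + √3/3)))² = (42 + (-65/6 + √3/3))² = (187/6 + √3/3)²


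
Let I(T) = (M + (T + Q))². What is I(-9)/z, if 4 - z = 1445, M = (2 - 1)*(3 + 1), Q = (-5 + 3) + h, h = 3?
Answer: -16/1441 ≈ -0.011103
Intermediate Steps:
Q = 1 (Q = (-5 + 3) + 3 = -2 + 3 = 1)
M = 4 (M = 1*4 = 4)
z = -1441 (z = 4 - 1*1445 = 4 - 1445 = -1441)
I(T) = (5 + T)² (I(T) = (4 + (T + 1))² = (4 + (1 + T))² = (5 + T)²)
I(-9)/z = (5 - 9)²/(-1441) = (-4)²*(-1/1441) = 16*(-1/1441) = -16/1441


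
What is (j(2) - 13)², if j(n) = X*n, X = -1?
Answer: 225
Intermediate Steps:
j(n) = -n
(j(2) - 13)² = (-1*2 - 13)² = (-2 - 13)² = (-15)² = 225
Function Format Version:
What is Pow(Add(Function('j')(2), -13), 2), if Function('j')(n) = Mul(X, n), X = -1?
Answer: 225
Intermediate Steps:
Function('j')(n) = Mul(-1, n)
Pow(Add(Function('j')(2), -13), 2) = Pow(Add(Mul(-1, 2), -13), 2) = Pow(Add(-2, -13), 2) = Pow(-15, 2) = 225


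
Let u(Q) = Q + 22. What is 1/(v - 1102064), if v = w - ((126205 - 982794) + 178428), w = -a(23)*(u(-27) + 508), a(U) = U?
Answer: -1/435472 ≈ -2.2964e-6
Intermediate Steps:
u(Q) = 22 + Q
w = -11569 (w = -23*((22 - 27) + 508) = -23*(-5 + 508) = -23*503 = -1*11569 = -11569)
v = 666592 (v = -11569 - ((126205 - 982794) + 178428) = -11569 - (-856589 + 178428) = -11569 - 1*(-678161) = -11569 + 678161 = 666592)
1/(v - 1102064) = 1/(666592 - 1102064) = 1/(-435472) = -1/435472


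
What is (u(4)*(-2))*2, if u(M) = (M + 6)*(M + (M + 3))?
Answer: -440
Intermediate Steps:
u(M) = (3 + 2*M)*(6 + M) (u(M) = (6 + M)*(M + (3 + M)) = (6 + M)*(3 + 2*M) = (3 + 2*M)*(6 + M))
(u(4)*(-2))*2 = ((18 + 2*4² + 15*4)*(-2))*2 = ((18 + 2*16 + 60)*(-2))*2 = ((18 + 32 + 60)*(-2))*2 = (110*(-2))*2 = -220*2 = -440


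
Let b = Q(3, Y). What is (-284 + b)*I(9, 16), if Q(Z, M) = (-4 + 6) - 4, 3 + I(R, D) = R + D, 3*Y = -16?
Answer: -6292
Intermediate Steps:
Y = -16/3 (Y = (⅓)*(-16) = -16/3 ≈ -5.3333)
I(R, D) = -3 + D + R (I(R, D) = -3 + (R + D) = -3 + (D + R) = -3 + D + R)
Q(Z, M) = -2 (Q(Z, M) = 2 - 4 = -2)
b = -2
(-284 + b)*I(9, 16) = (-284 - 2)*(-3 + 16 + 9) = -286*22 = -6292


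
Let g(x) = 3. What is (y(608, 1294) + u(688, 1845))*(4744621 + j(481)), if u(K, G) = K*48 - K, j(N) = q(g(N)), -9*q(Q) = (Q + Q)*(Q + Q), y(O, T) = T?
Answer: 159561469710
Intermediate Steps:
q(Q) = -4*Q²/9 (q(Q) = -(Q + Q)*(Q + Q)/9 = -2*Q*2*Q/9 = -4*Q²/9)
j(N) = -4 (j(N) = -4/9*3² = -4/9*9 = -4)
u(K, G) = 47*K (u(K, G) = 48*K - K = 47*K)
(y(608, 1294) + u(688, 1845))*(4744621 + j(481)) = (1294 + 47*688)*(4744621 - 4) = (1294 + 32336)*4744617 = 33630*4744617 = 159561469710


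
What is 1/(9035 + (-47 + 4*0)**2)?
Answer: 1/11244 ≈ 8.8936e-5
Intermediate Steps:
1/(9035 + (-47 + 4*0)**2) = 1/(9035 + (-47 + 0)**2) = 1/(9035 + (-47)**2) = 1/(9035 + 2209) = 1/11244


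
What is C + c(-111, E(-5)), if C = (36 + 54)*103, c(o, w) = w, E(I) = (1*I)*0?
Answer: 9270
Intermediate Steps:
E(I) = 0 (E(I) = I*0 = 0)
C = 9270 (C = 90*103 = 9270)
C + c(-111, E(-5)) = 9270 + 0 = 9270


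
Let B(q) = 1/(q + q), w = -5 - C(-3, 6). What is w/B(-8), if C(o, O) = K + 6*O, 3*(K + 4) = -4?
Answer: 1712/3 ≈ 570.67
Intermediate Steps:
K = -16/3 (K = -4 + (1/3)*(-4) = -4 - 4/3 = -16/3 ≈ -5.3333)
C(o, O) = -16/3 + 6*O
w = -107/3 (w = -5 - (-16/3 + 6*6) = -5 - (-16/3 + 36) = -5 - 1*92/3 = -5 - 92/3 = -107/3 ≈ -35.667)
B(q) = 1/(2*q)
w/B(-8) = -107/(3*((1/2)/(-8))) = -107/(3*((1/2)*(-1/8))) = -107/(3*(-1/16)) = -107/3*(-16) = 1712/3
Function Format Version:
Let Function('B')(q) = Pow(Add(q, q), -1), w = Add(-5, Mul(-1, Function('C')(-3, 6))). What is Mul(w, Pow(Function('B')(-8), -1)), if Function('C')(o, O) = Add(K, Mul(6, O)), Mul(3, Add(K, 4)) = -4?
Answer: Rational(1712, 3) ≈ 570.67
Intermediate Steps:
K = Rational(-16, 3) (K = Add(-4, Mul(Rational(1, 3), -4)) = Add(-4, Rational(-4, 3)) = Rational(-16, 3) ≈ -5.3333)
Function('C')(o, O) = Add(Rational(-16, 3), Mul(6, O))
w = Rational(-107, 3) (w = Add(-5, Mul(-1, Add(Rational(-16, 3), Mul(6, 6)))) = Add(-5, Mul(-1, Add(Rational(-16, 3), 36))) = Add(-5, Mul(-1, Rational(92, 3))) = Add(-5, Rational(-92, 3)) = Rational(-107, 3) ≈ -35.667)
Function('B')(q) = Mul(Rational(1, 2), Pow(q, -1)) (Function('B')(q) = Pow(Mul(2, q), -1) = Mul(Rational(1, 2), Pow(q, -1)))
Mul(w, Pow(Function('B')(-8), -1)) = Mul(Rational(-107, 3), Pow(Mul(Rational(1, 2), Pow(-8, -1)), -1)) = Mul(Rational(-107, 3), Pow(Mul(Rational(1, 2), Rational(-1, 8)), -1)) = Mul(Rational(-107, 3), Pow(Rational(-1, 16), -1)) = Mul(Rational(-107, 3), -16) = Rational(1712, 3)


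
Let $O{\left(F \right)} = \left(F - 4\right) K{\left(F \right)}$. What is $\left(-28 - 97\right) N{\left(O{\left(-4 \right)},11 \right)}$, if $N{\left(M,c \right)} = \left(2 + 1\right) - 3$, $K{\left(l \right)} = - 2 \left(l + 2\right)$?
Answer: $0$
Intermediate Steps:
$K{\left(l \right)} = -4 - 2 l$ ($K{\left(l \right)} = - 2 \left(2 + l\right) = -4 - 2 l$)
$O{\left(F \right)} = \left(-4 + F\right) \left(-4 - 2 F\right)$ ($O{\left(F \right)} = \left(F - 4\right) \left(-4 - 2 F\right) = \left(-4 + F\right) \left(-4 - 2 F\right)$)
$N{\left(M,c \right)} = 0$ ($N{\left(M,c \right)} = 3 - 3 = 0$)
$\left(-28 - 97\right) N{\left(O{\left(-4 \right)},11 \right)} = \left(-28 - 97\right) 0 = \left(-125\right) 0 = 0$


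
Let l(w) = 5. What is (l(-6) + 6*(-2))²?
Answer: 49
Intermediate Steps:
(l(-6) + 6*(-2))² = (5 + 6*(-2))² = (5 - 12)² = (-7)² = 49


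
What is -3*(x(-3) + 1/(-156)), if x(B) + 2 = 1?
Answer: 157/52 ≈ 3.0192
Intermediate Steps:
x(B) = -1 (x(B) = -2 + 1 = -1)
-3*(x(-3) + 1/(-156)) = -3*(-1 + 1/(-156)) = -3*(-1 - 1/156) = -3*(-157/156) = 157/52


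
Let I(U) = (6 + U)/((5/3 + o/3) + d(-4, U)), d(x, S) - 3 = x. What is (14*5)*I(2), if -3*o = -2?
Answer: 630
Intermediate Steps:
o = ⅔ (o = -⅓*(-2) = ⅔ ≈ 0.66667)
d(x, S) = 3 + x
I(U) = 27/4 + 9*U/8 (I(U) = (6 + U)/((5/3 + (⅔)/3) + (3 - 4)) = (6 + U)/((5*(⅓) + (⅔)*(⅓)) - 1) = (6 + U)/((5/3 + 2/9) - 1) = (6 + U)/(17/9 - 1) = (6 + U)/(8/9) = (6 + U)*(9/8) = 27/4 + 9*U/8)
(14*5)*I(2) = (14*5)*(27/4 + (9/8)*2) = 70*(27/4 + 9/4) = 70*9 = 630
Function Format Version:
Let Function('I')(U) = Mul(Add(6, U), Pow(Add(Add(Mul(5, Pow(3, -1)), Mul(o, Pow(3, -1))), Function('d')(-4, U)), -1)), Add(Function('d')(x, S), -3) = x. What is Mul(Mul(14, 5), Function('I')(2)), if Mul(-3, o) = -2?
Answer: 630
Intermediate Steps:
o = Rational(2, 3) (o = Mul(Rational(-1, 3), -2) = Rational(2, 3) ≈ 0.66667)
Function('d')(x, S) = Add(3, x)
Function('I')(U) = Add(Rational(27, 4), Mul(Rational(9, 8), U)) (Function('I')(U) = Mul(Add(6, U), Pow(Add(Add(Mul(5, Pow(3, -1)), Mul(Rational(2, 3), Pow(3, -1))), Add(3, -4)), -1)) = Mul(Add(6, U), Pow(Add(Add(Mul(5, Rational(1, 3)), Mul(Rational(2, 3), Rational(1, 3))), -1), -1)) = Mul(Add(6, U), Pow(Add(Add(Rational(5, 3), Rational(2, 9)), -1), -1)) = Mul(Add(6, U), Pow(Add(Rational(17, 9), -1), -1)) = Mul(Add(6, U), Pow(Rational(8, 9), -1)) = Mul(Add(6, U), Rational(9, 8)) = Add(Rational(27, 4), Mul(Rational(9, 8), U)))
Mul(Mul(14, 5), Function('I')(2)) = Mul(Mul(14, 5), Add(Rational(27, 4), Mul(Rational(9, 8), 2))) = Mul(70, Add(Rational(27, 4), Rational(9, 4))) = Mul(70, 9) = 630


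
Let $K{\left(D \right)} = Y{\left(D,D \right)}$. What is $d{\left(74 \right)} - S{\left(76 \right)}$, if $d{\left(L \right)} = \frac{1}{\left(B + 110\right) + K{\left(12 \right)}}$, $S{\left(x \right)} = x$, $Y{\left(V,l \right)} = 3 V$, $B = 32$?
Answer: $- \frac{13527}{178} \approx -75.994$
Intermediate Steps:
$K{\left(D \right)} = 3 D$
$d{\left(L \right)} = \frac{1}{178}$ ($d{\left(L \right)} = \frac{1}{\left(32 + 110\right) + 3 \cdot 12} = \frac{1}{142 + 36} = \frac{1}{178}$)
$d{\left(74 \right)} - S{\left(76 \right)} = \frac{1}{178} - 76 = - \frac{13527}{178}$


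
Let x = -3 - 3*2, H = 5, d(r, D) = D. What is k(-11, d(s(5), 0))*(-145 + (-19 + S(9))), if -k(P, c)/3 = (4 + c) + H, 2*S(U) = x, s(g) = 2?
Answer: 9099/2 ≈ 4549.5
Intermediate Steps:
x = -9 (x = -3 - 6 = -9)
S(U) = -9/2 (S(U) = (½)*(-9) = -9/2)
k(P, c) = -27 - 3*c (k(P, c) = -3*((4 + c) + 5) = -3*(9 + c) = -27 - 3*c)
k(-11, d(s(5), 0))*(-145 + (-19 + S(9))) = (-27 - 3*0)*(-145 + (-19 - 9/2)) = (-27 + 0)*(-145 - 47/2) = -27*(-337/2) = 9099/2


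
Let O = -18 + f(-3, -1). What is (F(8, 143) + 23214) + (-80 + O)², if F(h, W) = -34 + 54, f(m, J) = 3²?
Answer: 31155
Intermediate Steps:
f(m, J) = 9
O = -9 (O = -18 + 9 = -9)
F(h, W) = 20
(F(8, 143) + 23214) + (-80 + O)² = (20 + 23214) + (-80 - 9)² = 23234 + (-89)² = 23234 + 7921 = 31155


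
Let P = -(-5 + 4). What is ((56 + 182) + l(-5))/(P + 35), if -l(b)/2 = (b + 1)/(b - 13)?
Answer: 1069/162 ≈ 6.5988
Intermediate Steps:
l(b) = -2*(1 + b)/(-13 + b) (l(b) = -2*(b + 1)/(b - 13) = -2*(1 + b)/(-13 + b))
P = 1 (P = -1*(-1) = 1)
((56 + 182) + l(-5))/(P + 35) = ((56 + 182) + 2*(-1 - 1*(-5))/(-13 - 5))/(1 + 35) = (238 + 2*(-1 + 5)/(-18))/36 = (238 + 2*(-1/18)*4)*(1/36) = (238 - 4/9)*(1/36) = (2138/9)*(1/36) = 1069/162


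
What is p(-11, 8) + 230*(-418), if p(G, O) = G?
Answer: -96151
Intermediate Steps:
p(-11, 8) + 230*(-418) = -11 + 230*(-418) = -11 - 96140 = -96151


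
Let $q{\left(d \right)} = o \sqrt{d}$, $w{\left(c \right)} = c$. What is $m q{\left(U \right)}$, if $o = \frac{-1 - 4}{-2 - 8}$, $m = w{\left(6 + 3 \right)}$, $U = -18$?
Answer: $\frac{27 i \sqrt{2}}{2} \approx 19.092 i$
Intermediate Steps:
$m = 9$ ($m = 6 + 3 = 9$)
$o = \frac{1}{2}$ ($o = - \frac{5}{-10} = \left(-5\right) \left(- \frac{1}{10}\right) = \frac{1}{2} \approx 0.5$)
$q{\left(d \right)} = \frac{\sqrt{d}}{2}$
$m q{\left(U \right)} = 9 \frac{\sqrt{-18}}{2} = 9 \frac{3 i \sqrt{2}}{2} = \frac{27 i \sqrt{2}}{2}$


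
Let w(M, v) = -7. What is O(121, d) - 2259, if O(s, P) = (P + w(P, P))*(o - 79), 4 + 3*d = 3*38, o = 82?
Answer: -2170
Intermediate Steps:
d = 110/3 (d = -4/3 + (3*38)/3 = -4/3 + (1/3)*114 = -4/3 + 38 = 110/3 ≈ 36.667)
O(s, P) = -21 + 3*P (O(s, P) = (P - 7)*(82 - 79) = (-7 + P)*3 = -21 + 3*P)
O(121, d) - 2259 = (-21 + 3*(110/3)) - 2259 = (-21 + 110) - 2259 = 89 - 2259 = -2170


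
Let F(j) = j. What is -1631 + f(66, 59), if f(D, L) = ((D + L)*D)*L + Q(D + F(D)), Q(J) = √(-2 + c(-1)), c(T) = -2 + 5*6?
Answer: 485119 + √26 ≈ 4.8512e+5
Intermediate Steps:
c(T) = 28 (c(T) = -2 + 30 = 28)
Q(J) = √26 (Q(J) = √(-2 + 28) = √26)
f(D, L) = √26 + D*L*(D + L) (f(D, L) = ((D + L)*D)*L + √26 = (D*(D + L))*L + √26 = D*L*(D + L) + √26 = √26 + D*L*(D + L))
-1631 + f(66, 59) = -1631 + (√26 + 66*59² + 59*66²) = -1631 + (√26 + 66*3481 + 59*4356) = -1631 + (√26 + 229746 + 257004) = -1631 + (486750 + √26) = 485119 + √26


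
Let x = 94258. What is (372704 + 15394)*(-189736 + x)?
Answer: -37054820844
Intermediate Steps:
(372704 + 15394)*(-189736 + x) = (372704 + 15394)*(-189736 + 94258) = 388098*(-95478) = -37054820844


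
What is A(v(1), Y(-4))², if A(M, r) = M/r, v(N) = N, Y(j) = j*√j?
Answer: -1/64 ≈ -0.015625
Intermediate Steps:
Y(j) = j^(3/2)
A(v(1), Y(-4))² = (1/(-4)^(3/2))² = (1/(-8*I))² = (1*(I/8))² = (I/8)² = -1/64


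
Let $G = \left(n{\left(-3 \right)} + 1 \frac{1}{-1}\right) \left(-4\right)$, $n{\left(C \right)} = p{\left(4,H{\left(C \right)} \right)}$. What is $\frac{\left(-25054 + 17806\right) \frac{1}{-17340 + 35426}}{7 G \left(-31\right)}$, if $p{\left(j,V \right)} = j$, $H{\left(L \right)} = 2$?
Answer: $- \frac{302}{1962331} \approx -0.0001539$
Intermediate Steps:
$n{\left(C \right)} = 4$
$G = -12$ ($G = \left(4 + 1 \frac{1}{-1}\right) \left(-4\right) = \left(4 + 1 \left(-1\right)\right) \left(-4\right) = \left(4 - 1\right) \left(-4\right) = 3 \left(-4\right) = -12$)
$\frac{\left(-25054 + 17806\right) \frac{1}{-17340 + 35426}}{7 G \left(-31\right)} = \frac{\left(-25054 + 17806\right) \frac{1}{-17340 + 35426}}{7 \left(-12\right) \left(-31\right)} = \frac{\left(-7248\right) \frac{1}{18086}}{\left(-84\right) \left(-31\right)} = \frac{\left(-7248\right) \frac{1}{18086}}{2604} = \left(- \frac{3624}{9043}\right) \frac{1}{2604} = - \frac{302}{1962331}$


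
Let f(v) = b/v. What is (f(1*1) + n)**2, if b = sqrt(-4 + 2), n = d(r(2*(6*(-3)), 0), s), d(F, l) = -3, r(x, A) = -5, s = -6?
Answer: (3 - I*sqrt(2))**2 ≈ 7.0 - 8.4853*I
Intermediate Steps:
n = -3
b = I*sqrt(2) (b = sqrt(-2) = I*sqrt(2) ≈ 1.4142*I)
f(v) = I*sqrt(2)/v (f(v) = (I*sqrt(2))/v = I*sqrt(2)/v)
(f(1*1) + n)**2 = (I*sqrt(2)/((1*1)) - 3)**2 = (I*sqrt(2)/1 - 3)**2 = (I*sqrt(2)*1 - 3)**2 = (I*sqrt(2) - 3)**2 = (-3 + I*sqrt(2))**2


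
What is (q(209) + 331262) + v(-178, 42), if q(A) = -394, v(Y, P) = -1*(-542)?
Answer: 331410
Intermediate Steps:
v(Y, P) = 542
(q(209) + 331262) + v(-178, 42) = (-394 + 331262) + 542 = 330868 + 542 = 331410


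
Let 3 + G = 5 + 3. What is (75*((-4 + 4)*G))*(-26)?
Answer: 0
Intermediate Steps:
G = 5 (G = -3 + (5 + 3) = -3 + 8 = 5)
(75*((-4 + 4)*G))*(-26) = (75*((-4 + 4)*5))*(-26) = (75*(0*5))*(-26) = (75*0)*(-26) = 0*(-26) = 0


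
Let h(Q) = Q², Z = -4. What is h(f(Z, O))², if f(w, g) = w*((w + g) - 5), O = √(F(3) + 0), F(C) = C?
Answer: 2055168 - 774144*√3 ≈ 7.1431e+5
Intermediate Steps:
O = √3 (O = √(3 + 0) = √3 ≈ 1.7320)
f(w, g) = w*(-5 + g + w) (f(w, g) = w*((g + w) - 5) = w*(-5 + g + w))
h(f(Z, O))² = ((-4*(-5 + √3 - 4))²)² = ((-4*(-9 + √3))²)² = ((36 - 4*√3)²)² = (36 - 4*√3)⁴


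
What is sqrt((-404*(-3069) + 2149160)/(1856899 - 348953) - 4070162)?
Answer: 2*I*sqrt(578446306055584021)/753973 ≈ 2017.5*I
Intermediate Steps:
sqrt((-404*(-3069) + 2149160)/(1856899 - 348953) - 4070162) = sqrt((1239876 + 2149160)/1507946 - 4070162) = sqrt(3389036*(1/1507946) - 4070162) = sqrt(1694518/753973 - 4070162) = sqrt(-3068790559108/753973) = 2*I*sqrt(578446306055584021)/753973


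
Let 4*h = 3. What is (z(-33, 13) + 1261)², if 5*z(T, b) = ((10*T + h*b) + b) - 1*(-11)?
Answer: 23107249/16 ≈ 1.4442e+6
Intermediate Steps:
h = ¾ (h = (¼)*3 = ¾ ≈ 0.75000)
z(T, b) = 11/5 + 2*T + 7*b/20 (z(T, b) = (((10*T + 3*b/4) + b) - 1*(-11))/5 = ((10*T + 7*b/4) + 11)/5 = (11 + 10*T + 7*b/4)/5 = 11/5 + 2*T + 7*b/20)
(z(-33, 13) + 1261)² = ((11/5 + 2*(-33) + (7/20)*13) + 1261)² = ((11/5 - 66 + 91/20) + 1261)² = (-237/4 + 1261)² = (4807/4)² = 23107249/16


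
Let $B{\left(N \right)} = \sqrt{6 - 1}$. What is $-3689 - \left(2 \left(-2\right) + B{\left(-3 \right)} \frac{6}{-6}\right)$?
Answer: $-3685 + \sqrt{5} \approx -3682.8$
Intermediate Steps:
$B{\left(N \right)} = \sqrt{5}$
$-3689 - \left(2 \left(-2\right) + B{\left(-3 \right)} \frac{6}{-6}\right) = -3689 - \left(2 \left(-2\right) + \sqrt{5} \frac{6}{-6}\right) = -3689 - \left(-4 + \sqrt{5} \cdot 6 \left(- \frac{1}{6}\right)\right) = -3689 - \left(-4 + \sqrt{5} \left(-1\right)\right) = -3689 - \left(-4 - \sqrt{5}\right) = -3689 + \left(4 + \sqrt{5}\right) = -3685 + \sqrt{5}$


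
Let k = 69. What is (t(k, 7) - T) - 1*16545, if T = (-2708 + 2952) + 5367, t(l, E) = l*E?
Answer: -21673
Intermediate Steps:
t(l, E) = E*l
T = 5611 (T = 244 + 5367 = 5611)
(t(k, 7) - T) - 1*16545 = (7*69 - 1*5611) - 1*16545 = (483 - 5611) - 16545 = -5128 - 16545 = -21673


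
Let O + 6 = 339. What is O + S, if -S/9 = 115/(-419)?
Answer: 140562/419 ≈ 335.47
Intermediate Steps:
S = 1035/419 (S = -1035/(-419) = -1035*(-1)/419 = -9*(-115/419) = 1035/419 ≈ 2.4702)
O = 333 (O = -6 + 339 = 333)
O + S = 333 + 1035/419 = 140562/419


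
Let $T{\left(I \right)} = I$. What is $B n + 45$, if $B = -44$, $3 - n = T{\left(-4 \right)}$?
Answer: $-263$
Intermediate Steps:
$n = 7$ ($n = 3 - -4 = 3 + 4 = 7$)
$B n + 45 = \left(-44\right) 7 + 45 = -308 + 45 = -263$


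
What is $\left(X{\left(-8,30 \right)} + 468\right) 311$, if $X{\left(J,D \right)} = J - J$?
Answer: $145548$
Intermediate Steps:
$X{\left(J,D \right)} = 0$
$\left(X{\left(-8,30 \right)} + 468\right) 311 = \left(0 + 468\right) 311 = 468 \cdot 311 = 145548$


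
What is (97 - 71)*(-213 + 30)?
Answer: -4758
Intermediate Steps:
(97 - 71)*(-213 + 30) = 26*(-183) = -4758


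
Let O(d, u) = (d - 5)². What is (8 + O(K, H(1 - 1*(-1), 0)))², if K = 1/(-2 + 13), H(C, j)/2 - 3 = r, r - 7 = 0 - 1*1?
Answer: 15085456/14641 ≈ 1030.4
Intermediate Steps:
r = 6 (r = 7 + (0 - 1*1) = 7 + (0 - 1) = 7 - 1 = 6)
H(C, j) = 18 (H(C, j) = 6 + 2*6 = 6 + 12 = 18)
K = 1/11 ≈ 0.090909
O(d, u) = (-5 + d)²
(8 + O(K, H(1 - 1*(-1), 0)))² = (8 + (-5 + 1/11)²)² = (8 + (-54/11)²)² = (8 + 2916/121)² = (3884/121)² = 15085456/14641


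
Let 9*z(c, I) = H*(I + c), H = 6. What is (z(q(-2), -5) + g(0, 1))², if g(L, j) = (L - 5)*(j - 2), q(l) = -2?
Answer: ⅑ ≈ 0.11111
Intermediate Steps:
g(L, j) = (-5 + L)*(-2 + j)
z(c, I) = 2*I/3 + 2*c/3 (z(c, I) = (6*(I + c))/9 = (6*I + 6*c)/9 = 2*I/3 + 2*c/3)
(z(q(-2), -5) + g(0, 1))² = (((⅔)*(-5) + (⅔)*(-2)) + (10 - 5*1 - 2*0 + 0*1))² = ((-10/3 - 4/3) + (10 - 5 + 0 + 0))² = (-14/3 + 5)² = (⅓)² = ⅑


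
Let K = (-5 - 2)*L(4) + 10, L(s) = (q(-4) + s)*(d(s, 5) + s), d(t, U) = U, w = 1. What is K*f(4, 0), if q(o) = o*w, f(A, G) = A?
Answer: 40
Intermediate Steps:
q(o) = o (q(o) = o*1 = o)
L(s) = (-4 + s)*(5 + s)
K = 10 (K = (-5 - 2)*(-20 + 4 + 4²) + 10 = -7*(-20 + 4 + 16) + 10 = -7*0 + 10 = 0 + 10 = 10)
K*f(4, 0) = 10*4 = 40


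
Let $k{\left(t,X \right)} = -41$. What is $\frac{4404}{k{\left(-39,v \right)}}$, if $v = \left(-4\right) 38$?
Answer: $- \frac{4404}{41} \approx -107.41$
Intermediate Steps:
$v = -152$
$\frac{4404}{k{\left(-39,v \right)}} = \frac{4404}{-41} = 4404 \left(- \frac{1}{41}\right) = - \frac{4404}{41}$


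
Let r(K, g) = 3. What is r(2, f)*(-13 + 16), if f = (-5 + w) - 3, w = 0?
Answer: 9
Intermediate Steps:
f = -8 (f = (-5 + 0) - 3 = -5 - 3 = -8)
r(2, f)*(-13 + 16) = 3*(-13 + 16) = 3*3 = 9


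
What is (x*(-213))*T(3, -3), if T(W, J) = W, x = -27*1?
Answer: 17253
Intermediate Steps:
x = -27
(x*(-213))*T(3, -3) = -27*(-213)*3 = 5751*3 = 17253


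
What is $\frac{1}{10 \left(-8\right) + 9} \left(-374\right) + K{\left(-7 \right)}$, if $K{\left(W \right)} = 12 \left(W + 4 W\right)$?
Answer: $- \frac{29446}{71} \approx -414.73$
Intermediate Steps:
$K{\left(W \right)} = 60 W$ ($K{\left(W \right)} = 12 \cdot 5 W = 60 W$)
$\frac{1}{10 \left(-8\right) + 9} \left(-374\right) + K{\left(-7 \right)} = \frac{1}{10 \left(-8\right) + 9} \left(-374\right) + 60 \left(-7\right) = \frac{1}{-80 + 9} \left(-374\right) - 420 = \frac{1}{-71} \left(-374\right) - 420 = \left(- \frac{1}{71}\right) \left(-374\right) - 420 = \frac{374}{71} - 420 = - \frac{29446}{71}$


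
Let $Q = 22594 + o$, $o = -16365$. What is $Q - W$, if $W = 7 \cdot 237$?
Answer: $4570$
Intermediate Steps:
$Q = 6229$ ($Q = 22594 - 16365 = 6229$)
$W = 1659$
$Q - W = 6229 - 1659 = 4570$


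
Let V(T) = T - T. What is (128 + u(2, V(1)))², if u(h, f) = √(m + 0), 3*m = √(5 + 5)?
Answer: (384 + √3*10^(¼))²/9 ≈ 16648.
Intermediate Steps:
m = √10/3 (m = √(5 + 5)/3 = √10/3 ≈ 1.0541)
V(T) = 0
u(h, f) = √3*10^(¼)/3 (u(h, f) = √(√10/3 + 0) = √(√10/3) = √3*10^(¼)/3)
(128 + u(2, V(1)))² = (128 + √3*10^(¼)/3)²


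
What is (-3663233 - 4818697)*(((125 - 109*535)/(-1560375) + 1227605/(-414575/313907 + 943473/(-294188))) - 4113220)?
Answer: 323500202279391977532243986084/8699106626354355 ≈ 3.7188e+13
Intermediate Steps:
(-3663233 - 4818697)*(((125 - 109*535)/(-1560375) + 1227605/(-414575/313907 + 943473/(-294188))) - 4113220) = -8481930*(((125 - 58315)*(-1/1560375) + 1227605/(-414575*1/313907 + 943473*(-1/294188))) - 4113220) = -8481930*((-58190*(-1/1560375) + 1227605/(-414575/313907 - 943473/294188)) - 4113220) = -8481930*((11638/312075 + 1227605/(-418125769111/92347672516)) - 4113220) = -8481930*((11638/312075 + 1227605*(-92347672516/418125769111)) - 4113220) = -8481930*((11638/312075 - 113366464519004180/418125769111) - 4113220) = -8481930*(-35378834548620528559682/130486599395315325 - 4113220) = -8481930*(-572098924913419429656182/130486599395315325) = 323500202279391977532243986084/8699106626354355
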